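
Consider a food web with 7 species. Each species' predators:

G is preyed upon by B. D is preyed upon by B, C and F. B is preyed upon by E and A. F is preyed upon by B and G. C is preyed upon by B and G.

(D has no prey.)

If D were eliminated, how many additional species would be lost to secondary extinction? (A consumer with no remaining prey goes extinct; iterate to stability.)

Remove D.
Round 1: F (all prey gone), C (all prey gone) → extinct.
Round 2: G (all prey gone) → extinct.
Round 3: B (all prey gone) → extinct.
Round 4: A (all prey gone), E (all prey gone) → extinct.
No further losses. Total secondary extinctions: 6.

6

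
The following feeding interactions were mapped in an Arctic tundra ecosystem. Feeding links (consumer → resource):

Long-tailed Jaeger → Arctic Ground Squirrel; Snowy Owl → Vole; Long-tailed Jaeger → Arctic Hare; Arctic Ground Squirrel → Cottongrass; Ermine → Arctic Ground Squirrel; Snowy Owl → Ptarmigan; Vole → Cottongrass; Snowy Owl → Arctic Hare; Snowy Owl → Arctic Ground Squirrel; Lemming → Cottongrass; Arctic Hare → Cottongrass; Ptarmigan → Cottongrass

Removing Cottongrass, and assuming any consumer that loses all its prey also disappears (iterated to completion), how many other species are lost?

8

Remove Cottongrass.
Round 1: Arctic Hare (all prey gone), Lemming (all prey gone), Ptarmigan (all prey gone), Arctic Ground Squirrel (all prey gone), Vole (all prey gone) → extinct.
Round 2: Snowy Owl (all prey gone), Ermine (all prey gone), Long-tailed Jaeger (all prey gone) → extinct.
No further losses. Total secondary extinctions: 8.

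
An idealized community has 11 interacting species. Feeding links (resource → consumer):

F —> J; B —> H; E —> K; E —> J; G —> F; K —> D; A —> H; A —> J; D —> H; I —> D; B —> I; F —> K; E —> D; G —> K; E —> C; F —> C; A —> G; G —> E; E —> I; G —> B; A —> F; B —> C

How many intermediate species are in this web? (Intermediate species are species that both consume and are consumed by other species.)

Intermediate species (has both prey and predators): G, B, E, F, K, I, D.
Count: 7.

7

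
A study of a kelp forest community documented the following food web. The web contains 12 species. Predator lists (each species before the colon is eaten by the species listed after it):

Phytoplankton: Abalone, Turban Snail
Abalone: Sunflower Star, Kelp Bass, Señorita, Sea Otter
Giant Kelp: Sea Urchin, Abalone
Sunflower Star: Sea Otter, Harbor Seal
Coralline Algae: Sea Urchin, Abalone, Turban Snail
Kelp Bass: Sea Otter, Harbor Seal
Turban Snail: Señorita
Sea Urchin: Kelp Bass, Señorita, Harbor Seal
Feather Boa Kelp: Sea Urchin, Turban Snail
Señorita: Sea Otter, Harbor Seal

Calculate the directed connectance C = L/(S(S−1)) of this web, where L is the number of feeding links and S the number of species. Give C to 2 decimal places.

C = 0.17

The web has S = 12 species and L = 23 feeding links.
C = L / (S(S−1)) = 23 / 132 = 0.1742 ≈ 0.17.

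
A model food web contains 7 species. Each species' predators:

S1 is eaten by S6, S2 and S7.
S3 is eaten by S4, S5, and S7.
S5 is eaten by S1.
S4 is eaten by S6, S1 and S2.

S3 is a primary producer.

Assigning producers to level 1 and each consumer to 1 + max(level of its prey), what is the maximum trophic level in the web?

4

Producers (level 1): S3.
S3 → S5 → S1 → S6 gives S6 level 4.
No species has a prey at level 4, so no species reaches level 5.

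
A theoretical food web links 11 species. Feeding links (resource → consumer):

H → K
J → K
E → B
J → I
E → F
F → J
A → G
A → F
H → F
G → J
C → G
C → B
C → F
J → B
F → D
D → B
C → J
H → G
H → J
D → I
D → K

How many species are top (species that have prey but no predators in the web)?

3

Top species (has prey, but nothing eats it): I, B, K.
Count: 3.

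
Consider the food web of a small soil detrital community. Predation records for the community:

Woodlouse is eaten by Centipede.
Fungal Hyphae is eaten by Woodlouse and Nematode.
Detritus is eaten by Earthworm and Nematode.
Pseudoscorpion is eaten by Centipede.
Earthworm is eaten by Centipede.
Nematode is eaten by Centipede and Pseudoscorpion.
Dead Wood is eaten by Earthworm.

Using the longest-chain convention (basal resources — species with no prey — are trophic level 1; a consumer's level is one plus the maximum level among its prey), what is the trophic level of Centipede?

Trophic level 4

Detritus has no prey (basal) → level 1.
Nematode eats Detritus (level 1); other prey at levels: Fungal Hyphae 1 → level 2.
Pseudoscorpion eats Nematode → level 3.
Centipede eats Pseudoscorpion (level 3); other prey at levels: Earthworm 2, Woodlouse 2, Nematode 2 → level 4.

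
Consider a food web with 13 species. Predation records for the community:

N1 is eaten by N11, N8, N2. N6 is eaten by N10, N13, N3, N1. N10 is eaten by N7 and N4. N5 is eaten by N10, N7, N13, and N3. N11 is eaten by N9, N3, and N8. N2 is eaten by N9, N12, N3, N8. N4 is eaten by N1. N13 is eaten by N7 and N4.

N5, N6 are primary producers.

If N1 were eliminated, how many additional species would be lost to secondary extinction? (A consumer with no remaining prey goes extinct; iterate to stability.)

Remove N1.
Round 1: N2 (all prey gone), N11 (all prey gone) → extinct.
Round 2: N8 (all prey gone), N12 (all prey gone), N9 (all prey gone) → extinct.
No further losses. Total secondary extinctions: 5.

5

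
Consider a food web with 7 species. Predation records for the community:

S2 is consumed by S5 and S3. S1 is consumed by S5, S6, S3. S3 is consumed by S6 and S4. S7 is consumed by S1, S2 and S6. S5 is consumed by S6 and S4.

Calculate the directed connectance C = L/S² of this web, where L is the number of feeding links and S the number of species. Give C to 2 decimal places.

C = 0.24

The web has S = 7 species and L = 12 feeding links.
C = L / S² = 12 / 49 = 0.2449 ≈ 0.24.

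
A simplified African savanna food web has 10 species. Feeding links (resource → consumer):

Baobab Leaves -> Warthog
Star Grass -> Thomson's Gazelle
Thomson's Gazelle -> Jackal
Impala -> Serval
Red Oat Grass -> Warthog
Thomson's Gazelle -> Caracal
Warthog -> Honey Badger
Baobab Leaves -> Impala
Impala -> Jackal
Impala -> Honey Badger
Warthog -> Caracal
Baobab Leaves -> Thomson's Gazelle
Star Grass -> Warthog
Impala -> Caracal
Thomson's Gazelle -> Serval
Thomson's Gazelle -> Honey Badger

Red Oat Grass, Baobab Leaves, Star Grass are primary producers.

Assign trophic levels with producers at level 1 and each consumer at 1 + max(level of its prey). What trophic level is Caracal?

Baobab Leaves is a producer → level 1.
Impala eats Baobab Leaves → level 2.
Caracal eats Impala (level 2); other prey at levels: Thomson's Gazelle 2, Warthog 2 → level 3.

Trophic level 3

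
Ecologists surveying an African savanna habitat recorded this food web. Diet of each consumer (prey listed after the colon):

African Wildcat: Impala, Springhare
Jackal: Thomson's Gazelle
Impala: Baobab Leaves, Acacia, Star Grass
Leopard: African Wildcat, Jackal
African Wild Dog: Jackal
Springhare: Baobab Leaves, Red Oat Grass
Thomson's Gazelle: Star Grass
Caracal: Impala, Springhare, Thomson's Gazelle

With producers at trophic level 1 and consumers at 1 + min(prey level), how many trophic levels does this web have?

Producers (level 1): Baobab Leaves, Acacia, Red Oat Grass, Star Grass.
Following each consumer down to its lowest-level prey: Baobab Leaves → Impala → African Wildcat → Leopard (levels 1 through 4).
All prey of Leopard (African Wildcat 3, Jackal 3) are at level 3 or above, so Leopard is at level 1 + 3 = 4.
Every consumer has at least one prey at level 3 or below, so none exceeds level 4.

4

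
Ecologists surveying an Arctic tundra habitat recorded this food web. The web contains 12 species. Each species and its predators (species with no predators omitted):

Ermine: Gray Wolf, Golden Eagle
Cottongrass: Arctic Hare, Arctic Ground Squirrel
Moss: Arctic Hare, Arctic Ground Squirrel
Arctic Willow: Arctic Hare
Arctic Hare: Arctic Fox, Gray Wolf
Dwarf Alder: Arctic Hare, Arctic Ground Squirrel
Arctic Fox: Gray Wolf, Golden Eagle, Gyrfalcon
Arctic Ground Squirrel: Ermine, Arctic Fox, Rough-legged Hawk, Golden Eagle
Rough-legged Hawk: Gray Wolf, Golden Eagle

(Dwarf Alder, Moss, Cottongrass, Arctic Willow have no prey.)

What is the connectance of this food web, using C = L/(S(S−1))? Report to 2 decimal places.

C = 0.15

The web has S = 12 species and L = 20 feeding links.
C = L / (S(S−1)) = 20 / 132 = 0.1515 ≈ 0.15.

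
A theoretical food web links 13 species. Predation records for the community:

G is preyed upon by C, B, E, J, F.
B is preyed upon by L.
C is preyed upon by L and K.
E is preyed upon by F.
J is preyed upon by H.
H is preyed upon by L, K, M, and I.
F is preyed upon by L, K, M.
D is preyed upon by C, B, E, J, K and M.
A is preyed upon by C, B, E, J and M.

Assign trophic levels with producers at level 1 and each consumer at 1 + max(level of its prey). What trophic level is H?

G is a producer → level 1.
J eats G (level 1); other prey at levels: A 1, D 1 → level 2.
H eats J → level 3.

Trophic level 3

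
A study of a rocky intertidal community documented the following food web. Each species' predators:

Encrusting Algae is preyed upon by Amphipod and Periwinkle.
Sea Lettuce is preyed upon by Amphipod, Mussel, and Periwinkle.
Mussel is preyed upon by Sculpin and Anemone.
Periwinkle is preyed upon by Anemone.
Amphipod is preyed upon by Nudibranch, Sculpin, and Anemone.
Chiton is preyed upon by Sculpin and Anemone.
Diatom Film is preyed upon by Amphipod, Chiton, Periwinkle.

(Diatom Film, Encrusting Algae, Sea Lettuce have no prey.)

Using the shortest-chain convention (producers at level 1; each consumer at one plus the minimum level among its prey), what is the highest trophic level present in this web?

Producers (level 1): Diatom Film, Encrusting Algae, Sea Lettuce.
Following each consumer down to its lowest-level prey: Diatom Film → Amphipod → Nudibranch (levels 1 through 3).
All prey of Nudibranch (Amphipod 2) are at level 2 or above, so Nudibranch is at level 1 + 2 = 3.
Every consumer has at least one prey at level 2 or below, so none exceeds level 3.

3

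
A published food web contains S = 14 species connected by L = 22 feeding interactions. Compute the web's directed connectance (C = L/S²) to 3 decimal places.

C = 0.112

The web has S = 14 species and L = 22 feeding links.
C = L / S² = 22 / 196 = 0.1122 ≈ 0.112.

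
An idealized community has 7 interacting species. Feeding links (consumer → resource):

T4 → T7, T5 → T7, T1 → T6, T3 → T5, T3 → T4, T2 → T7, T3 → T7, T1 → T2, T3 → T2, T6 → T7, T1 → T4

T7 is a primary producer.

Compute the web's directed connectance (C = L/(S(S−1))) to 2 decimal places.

The web has S = 7 species and L = 11 feeding links.
C = L / (S(S−1)) = 11 / 42 = 0.2619 ≈ 0.26.

C = 0.26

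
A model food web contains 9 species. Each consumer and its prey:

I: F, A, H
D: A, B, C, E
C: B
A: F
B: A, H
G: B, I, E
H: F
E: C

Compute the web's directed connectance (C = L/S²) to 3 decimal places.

C = 0.198

The web has S = 9 species and L = 16 feeding links.
C = L / S² = 16 / 81 = 0.1975 ≈ 0.198.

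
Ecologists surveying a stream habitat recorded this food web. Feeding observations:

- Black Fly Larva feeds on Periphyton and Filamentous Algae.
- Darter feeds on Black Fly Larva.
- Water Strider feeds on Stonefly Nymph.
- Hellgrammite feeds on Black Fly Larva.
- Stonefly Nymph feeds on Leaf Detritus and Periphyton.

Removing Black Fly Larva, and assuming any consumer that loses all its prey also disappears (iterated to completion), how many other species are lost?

Remove Black Fly Larva.
Round 1: Hellgrammite (all prey gone), Darter (all prey gone) → extinct.
No further losses. Total secondary extinctions: 2.

2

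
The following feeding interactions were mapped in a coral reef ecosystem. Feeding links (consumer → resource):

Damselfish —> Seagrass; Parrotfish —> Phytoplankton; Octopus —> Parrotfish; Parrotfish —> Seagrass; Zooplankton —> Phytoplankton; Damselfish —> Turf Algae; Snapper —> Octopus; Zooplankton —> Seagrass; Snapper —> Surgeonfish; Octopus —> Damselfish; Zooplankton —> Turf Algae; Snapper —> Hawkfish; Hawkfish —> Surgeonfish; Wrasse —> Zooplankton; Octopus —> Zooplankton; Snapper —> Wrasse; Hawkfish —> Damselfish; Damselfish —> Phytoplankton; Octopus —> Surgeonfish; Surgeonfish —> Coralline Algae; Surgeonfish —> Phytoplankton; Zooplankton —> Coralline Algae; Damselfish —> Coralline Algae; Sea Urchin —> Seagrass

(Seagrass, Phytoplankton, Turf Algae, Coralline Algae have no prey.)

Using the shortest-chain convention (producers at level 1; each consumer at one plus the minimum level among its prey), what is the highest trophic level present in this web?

Producers (level 1): Seagrass, Phytoplankton, Turf Algae, Coralline Algae.
Following each consumer down to its lowest-level prey: Seagrass → Zooplankton → Wrasse (levels 1 through 3).
All prey of Wrasse (Zooplankton 2) are at level 2 or above, so Wrasse is at level 1 + 2 = 3.
Every consumer has at least one prey at level 2 or below, so none exceeds level 3.

3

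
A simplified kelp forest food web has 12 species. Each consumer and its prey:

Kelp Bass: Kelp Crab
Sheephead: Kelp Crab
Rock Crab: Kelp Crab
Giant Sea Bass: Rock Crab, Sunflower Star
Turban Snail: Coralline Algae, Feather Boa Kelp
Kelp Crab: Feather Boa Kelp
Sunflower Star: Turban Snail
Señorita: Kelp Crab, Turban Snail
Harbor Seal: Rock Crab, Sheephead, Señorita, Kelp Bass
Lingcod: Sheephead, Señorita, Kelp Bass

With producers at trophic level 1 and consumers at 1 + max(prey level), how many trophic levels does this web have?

4

Producers (level 1): Coralline Algae, Feather Boa Kelp.
Feather Boa Kelp → Kelp Crab → Kelp Bass → Harbor Seal gives Harbor Seal level 4.
No species has a prey at level 4, so no species reaches level 5.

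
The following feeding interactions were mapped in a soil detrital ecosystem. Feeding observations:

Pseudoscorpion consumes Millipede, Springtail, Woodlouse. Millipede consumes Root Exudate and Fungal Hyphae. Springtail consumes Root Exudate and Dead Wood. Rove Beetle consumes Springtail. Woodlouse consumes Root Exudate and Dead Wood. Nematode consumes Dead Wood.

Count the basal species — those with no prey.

Basal species (no prey listed): Root Exudate, Dead Wood, Fungal Hyphae.
Count: 3.

3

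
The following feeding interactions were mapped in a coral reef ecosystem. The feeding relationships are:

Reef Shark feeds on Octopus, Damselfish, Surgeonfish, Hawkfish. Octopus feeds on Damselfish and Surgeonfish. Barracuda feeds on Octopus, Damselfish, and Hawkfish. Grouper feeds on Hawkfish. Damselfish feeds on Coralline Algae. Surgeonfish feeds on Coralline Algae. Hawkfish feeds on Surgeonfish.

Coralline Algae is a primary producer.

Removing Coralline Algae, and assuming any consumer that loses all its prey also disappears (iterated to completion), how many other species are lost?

Remove Coralline Algae.
Round 1: Surgeonfish (all prey gone), Damselfish (all prey gone) → extinct.
Round 2: Octopus (all prey gone), Hawkfish (all prey gone) → extinct.
Round 3: Reef Shark (all prey gone), Barracuda (all prey gone), Grouper (all prey gone) → extinct.
No further losses. Total secondary extinctions: 7.

7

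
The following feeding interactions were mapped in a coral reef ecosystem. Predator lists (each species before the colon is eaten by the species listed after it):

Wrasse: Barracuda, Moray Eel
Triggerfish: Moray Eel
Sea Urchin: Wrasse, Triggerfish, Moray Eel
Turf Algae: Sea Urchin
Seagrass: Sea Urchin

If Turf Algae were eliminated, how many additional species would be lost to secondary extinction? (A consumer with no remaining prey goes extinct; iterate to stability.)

0

Remove Turf Algae.
Every predator of it retains at least one other prey: Sea Urchin still has Seagrass.
No consumer loses all prey, so no secondary extinctions occur.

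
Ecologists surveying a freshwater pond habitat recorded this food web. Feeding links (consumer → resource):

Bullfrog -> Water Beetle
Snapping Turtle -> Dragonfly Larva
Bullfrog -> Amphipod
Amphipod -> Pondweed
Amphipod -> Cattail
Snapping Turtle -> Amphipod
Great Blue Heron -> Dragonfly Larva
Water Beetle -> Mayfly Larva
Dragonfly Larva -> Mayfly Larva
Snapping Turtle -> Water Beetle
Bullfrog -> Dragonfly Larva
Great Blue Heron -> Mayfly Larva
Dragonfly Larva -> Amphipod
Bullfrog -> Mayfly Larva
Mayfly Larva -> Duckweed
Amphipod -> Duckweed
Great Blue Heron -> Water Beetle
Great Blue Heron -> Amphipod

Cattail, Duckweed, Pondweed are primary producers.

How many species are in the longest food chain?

One longest chain: Duckweed → Mayfly Larva → Water Beetle → Bullfrog.
It has 4 species and 3 links.

4 species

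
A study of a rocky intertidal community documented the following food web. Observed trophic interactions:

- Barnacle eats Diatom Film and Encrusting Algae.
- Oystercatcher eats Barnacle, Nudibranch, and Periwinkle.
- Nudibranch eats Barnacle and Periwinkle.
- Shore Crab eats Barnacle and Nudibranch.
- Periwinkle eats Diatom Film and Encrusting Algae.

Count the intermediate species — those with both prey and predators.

Intermediate species (has both prey and predators): Barnacle, Periwinkle, Nudibranch.
Count: 3.

3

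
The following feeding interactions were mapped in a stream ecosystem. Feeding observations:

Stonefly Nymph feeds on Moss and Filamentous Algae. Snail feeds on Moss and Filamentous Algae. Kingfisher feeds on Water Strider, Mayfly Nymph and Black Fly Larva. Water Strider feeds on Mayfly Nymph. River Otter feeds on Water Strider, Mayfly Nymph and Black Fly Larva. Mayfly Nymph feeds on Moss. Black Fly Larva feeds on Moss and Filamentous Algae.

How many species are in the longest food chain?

4 species

One longest chain: Moss → Mayfly Nymph → Water Strider → River Otter.
It has 4 species and 3 links.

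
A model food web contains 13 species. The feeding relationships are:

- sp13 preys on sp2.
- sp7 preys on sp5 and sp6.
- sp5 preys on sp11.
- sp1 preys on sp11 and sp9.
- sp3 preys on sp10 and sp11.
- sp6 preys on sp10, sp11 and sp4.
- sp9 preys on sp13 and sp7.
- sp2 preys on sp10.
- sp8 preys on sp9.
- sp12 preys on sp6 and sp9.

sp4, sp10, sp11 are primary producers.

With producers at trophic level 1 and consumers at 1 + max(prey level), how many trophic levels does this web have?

5

Producers (level 1): sp4, sp10, sp11.
sp11 → sp5 → sp7 → sp9 → sp12 gives sp12 level 5.
No species has a prey at level 5, so no species reaches level 6.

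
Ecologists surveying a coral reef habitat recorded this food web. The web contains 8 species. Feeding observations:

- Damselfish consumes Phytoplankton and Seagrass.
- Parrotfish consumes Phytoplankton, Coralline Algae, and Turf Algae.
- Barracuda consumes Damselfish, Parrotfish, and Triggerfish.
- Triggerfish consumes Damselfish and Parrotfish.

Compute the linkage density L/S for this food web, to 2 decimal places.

L/S = 1.25

There are L = 10 links among S = 8 species.
L/S = 10/8 = 1.2500 ≈ 1.25.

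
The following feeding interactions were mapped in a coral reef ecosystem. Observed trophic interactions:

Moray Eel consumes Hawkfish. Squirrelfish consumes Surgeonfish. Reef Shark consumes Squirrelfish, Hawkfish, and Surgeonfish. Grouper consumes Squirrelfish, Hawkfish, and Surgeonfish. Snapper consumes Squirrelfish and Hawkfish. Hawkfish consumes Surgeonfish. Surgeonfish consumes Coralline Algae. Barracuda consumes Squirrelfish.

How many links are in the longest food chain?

One longest chain: Coralline Algae → Surgeonfish → Hawkfish → Moray Eel.
It has 4 species and 3 links.

3 links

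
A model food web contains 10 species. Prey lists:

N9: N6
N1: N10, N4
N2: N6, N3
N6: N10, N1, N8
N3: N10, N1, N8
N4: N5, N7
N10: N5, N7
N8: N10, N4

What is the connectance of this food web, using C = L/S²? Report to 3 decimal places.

C = 0.170

The web has S = 10 species and L = 17 feeding links.
C = L / S² = 17 / 100 = 0.1700 ≈ 0.170.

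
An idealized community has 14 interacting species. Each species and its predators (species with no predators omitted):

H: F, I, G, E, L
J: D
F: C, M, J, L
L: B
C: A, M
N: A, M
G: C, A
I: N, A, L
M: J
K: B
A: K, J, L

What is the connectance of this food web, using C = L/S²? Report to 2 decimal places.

The web has S = 14 species and L = 25 feeding links.
C = L / S² = 25 / 196 = 0.1276 ≈ 0.13.

C = 0.13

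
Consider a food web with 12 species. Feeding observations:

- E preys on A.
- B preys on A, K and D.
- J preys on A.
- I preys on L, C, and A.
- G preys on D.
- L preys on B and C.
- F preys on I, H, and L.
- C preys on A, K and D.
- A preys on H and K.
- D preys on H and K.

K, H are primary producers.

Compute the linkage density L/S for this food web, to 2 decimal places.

L/S = 1.75

There are L = 21 links among S = 12 species.
L/S = 21/12 = 1.7500 ≈ 1.75.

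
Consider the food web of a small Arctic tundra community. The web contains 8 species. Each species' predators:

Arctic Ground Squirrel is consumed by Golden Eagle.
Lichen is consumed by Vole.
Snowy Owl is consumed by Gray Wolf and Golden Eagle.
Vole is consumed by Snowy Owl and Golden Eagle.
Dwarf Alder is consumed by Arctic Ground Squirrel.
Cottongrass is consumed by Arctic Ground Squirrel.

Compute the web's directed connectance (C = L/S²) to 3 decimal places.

C = 0.125

The web has S = 8 species and L = 8 feeding links.
C = L / S² = 8 / 64 = 0.1250 ≈ 0.125.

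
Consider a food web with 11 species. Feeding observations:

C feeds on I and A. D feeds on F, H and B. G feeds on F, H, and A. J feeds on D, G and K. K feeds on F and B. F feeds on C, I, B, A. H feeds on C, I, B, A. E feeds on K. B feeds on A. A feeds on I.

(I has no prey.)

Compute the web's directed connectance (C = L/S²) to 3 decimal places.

The web has S = 11 species and L = 24 feeding links.
C = L / S² = 24 / 121 = 0.1983 ≈ 0.198.

C = 0.198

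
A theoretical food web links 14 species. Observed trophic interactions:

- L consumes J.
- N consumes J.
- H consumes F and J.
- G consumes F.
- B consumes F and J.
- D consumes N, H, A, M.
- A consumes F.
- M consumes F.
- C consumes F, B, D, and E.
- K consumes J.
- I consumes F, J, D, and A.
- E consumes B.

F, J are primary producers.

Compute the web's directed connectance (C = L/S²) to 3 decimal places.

The web has S = 14 species and L = 23 feeding links.
C = L / S² = 23 / 196 = 0.1173 ≈ 0.117.

C = 0.117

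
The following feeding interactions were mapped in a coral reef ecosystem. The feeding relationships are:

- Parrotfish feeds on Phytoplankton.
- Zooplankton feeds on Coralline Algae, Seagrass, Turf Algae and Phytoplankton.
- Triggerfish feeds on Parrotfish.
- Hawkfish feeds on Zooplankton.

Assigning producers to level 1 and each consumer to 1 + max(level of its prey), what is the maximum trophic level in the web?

3

Producers (level 1): Seagrass, Coralline Algae, Phytoplankton, Turf Algae.
Seagrass → Zooplankton → Hawkfish gives Hawkfish level 3.
No species has a prey at level 3, so no species reaches level 4.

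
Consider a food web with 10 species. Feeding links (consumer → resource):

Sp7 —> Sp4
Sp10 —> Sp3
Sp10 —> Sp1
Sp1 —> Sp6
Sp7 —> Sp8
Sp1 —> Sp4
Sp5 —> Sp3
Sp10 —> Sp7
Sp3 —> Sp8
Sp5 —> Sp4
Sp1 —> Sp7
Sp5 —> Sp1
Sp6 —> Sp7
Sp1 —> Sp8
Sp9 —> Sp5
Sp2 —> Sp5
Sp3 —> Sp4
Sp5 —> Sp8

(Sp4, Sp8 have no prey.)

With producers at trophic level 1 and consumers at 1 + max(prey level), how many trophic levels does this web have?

Producers (level 1): Sp4, Sp8.
Sp4 → Sp7 → Sp6 → Sp1 → Sp5 → Sp2 gives Sp2 level 6.
No species has a prey at level 6, so no species reaches level 7.

6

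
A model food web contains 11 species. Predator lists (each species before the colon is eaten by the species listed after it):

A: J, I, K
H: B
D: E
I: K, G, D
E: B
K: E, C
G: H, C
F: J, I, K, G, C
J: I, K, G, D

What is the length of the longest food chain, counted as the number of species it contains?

One longest chain: F → J → I → K → E → B.
It has 6 species and 5 links.

6 species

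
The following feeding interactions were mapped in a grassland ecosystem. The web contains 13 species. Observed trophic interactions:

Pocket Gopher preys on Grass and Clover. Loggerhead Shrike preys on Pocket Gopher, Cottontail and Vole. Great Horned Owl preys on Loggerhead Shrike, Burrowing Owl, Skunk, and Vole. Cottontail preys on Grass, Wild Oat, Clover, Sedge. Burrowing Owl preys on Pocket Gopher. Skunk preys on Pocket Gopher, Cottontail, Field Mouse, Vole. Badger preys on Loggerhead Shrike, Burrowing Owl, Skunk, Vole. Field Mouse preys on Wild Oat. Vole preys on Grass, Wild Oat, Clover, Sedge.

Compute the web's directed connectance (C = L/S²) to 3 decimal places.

The web has S = 13 species and L = 27 feeding links.
C = L / S² = 27 / 169 = 0.1598 ≈ 0.160.

C = 0.160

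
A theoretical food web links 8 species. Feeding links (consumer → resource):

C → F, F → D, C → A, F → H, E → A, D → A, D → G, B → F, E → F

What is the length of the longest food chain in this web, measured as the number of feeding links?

3 links

One longest chain: G → D → F → E.
It has 4 species and 3 links.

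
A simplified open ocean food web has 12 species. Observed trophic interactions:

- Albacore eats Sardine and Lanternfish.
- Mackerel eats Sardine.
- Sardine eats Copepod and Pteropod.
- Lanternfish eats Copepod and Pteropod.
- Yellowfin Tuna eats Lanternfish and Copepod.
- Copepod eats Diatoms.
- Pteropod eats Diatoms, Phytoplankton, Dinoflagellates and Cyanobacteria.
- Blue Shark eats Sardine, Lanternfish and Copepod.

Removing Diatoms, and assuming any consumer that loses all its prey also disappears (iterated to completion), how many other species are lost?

Remove Diatoms.
Round 1: Copepod (all prey gone) → extinct.
No further losses. Total secondary extinctions: 1.

1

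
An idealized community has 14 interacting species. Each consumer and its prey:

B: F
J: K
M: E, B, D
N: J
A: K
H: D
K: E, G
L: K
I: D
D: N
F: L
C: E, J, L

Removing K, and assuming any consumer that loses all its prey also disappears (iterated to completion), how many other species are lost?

9

Remove K.
Round 1: J (all prey gone), A (all prey gone), L (all prey gone) → extinct.
Round 2: N (all prey gone), F (all prey gone) → extinct.
Round 3: B (all prey gone), D (all prey gone) → extinct.
Round 4: H (all prey gone), I (all prey gone) → extinct.
No further losses. Total secondary extinctions: 9.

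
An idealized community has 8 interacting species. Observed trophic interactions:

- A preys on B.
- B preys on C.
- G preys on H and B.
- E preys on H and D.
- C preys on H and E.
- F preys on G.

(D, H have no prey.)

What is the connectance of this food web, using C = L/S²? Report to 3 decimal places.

The web has S = 8 species and L = 9 feeding links.
C = L / S² = 9 / 64 = 0.1406 ≈ 0.141.

C = 0.141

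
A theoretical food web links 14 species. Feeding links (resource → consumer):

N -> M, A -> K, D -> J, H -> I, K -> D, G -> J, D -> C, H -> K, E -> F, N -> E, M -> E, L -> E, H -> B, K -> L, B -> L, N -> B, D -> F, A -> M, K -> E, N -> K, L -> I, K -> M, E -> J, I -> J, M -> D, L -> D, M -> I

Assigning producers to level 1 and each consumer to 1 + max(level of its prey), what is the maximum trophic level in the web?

5

Producers (level 1): N, G, H, A.
N → K → L → I → J gives J level 5.
No species has a prey at level 5, so no species reaches level 6.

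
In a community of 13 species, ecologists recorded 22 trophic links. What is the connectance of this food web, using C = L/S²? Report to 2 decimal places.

The web has S = 13 species and L = 22 feeding links.
C = L / S² = 22 / 169 = 0.1302 ≈ 0.13.

C = 0.13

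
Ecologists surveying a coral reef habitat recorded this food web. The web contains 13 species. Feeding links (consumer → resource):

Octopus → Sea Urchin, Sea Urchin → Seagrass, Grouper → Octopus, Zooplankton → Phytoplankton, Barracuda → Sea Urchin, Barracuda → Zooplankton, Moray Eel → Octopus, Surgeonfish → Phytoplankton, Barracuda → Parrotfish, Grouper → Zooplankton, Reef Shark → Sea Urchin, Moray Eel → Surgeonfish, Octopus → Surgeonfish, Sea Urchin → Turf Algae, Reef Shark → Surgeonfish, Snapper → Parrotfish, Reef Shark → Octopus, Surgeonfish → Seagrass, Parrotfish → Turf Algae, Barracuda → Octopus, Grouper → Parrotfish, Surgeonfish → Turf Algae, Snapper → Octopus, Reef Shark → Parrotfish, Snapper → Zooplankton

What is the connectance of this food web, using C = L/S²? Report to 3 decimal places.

C = 0.148

The web has S = 13 species and L = 25 feeding links.
C = L / S² = 25 / 169 = 0.1479 ≈ 0.148.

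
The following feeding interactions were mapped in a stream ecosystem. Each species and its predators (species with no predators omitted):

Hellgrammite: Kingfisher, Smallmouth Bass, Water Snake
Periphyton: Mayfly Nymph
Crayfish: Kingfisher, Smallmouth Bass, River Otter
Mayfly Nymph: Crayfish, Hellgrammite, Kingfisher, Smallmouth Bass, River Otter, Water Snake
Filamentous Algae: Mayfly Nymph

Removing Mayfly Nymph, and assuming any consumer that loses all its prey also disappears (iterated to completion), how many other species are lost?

6

Remove Mayfly Nymph.
Round 1: Crayfish (all prey gone), Hellgrammite (all prey gone) → extinct.
Round 2: Kingfisher (all prey gone), Smallmouth Bass (all prey gone), River Otter (all prey gone), Water Snake (all prey gone) → extinct.
No further losses. Total secondary extinctions: 6.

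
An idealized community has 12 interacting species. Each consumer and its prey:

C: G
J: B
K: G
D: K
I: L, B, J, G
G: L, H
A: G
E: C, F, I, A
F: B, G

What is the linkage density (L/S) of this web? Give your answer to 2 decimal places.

L/S = 1.42

There are L = 17 links among S = 12 species.
L/S = 17/12 = 1.4167 ≈ 1.42.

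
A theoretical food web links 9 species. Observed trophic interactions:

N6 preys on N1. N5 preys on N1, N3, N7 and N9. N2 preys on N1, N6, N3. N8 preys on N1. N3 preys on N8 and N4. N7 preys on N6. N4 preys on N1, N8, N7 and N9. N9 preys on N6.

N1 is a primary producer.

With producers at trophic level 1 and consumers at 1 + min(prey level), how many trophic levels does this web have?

3

Producers (level 1): N1.
Following each consumer down to its lowest-level prey: N1 → N8 → N3 (levels 1 through 3).
All prey of N3 (N8 2, N4 2) are at level 2 or above, so N3 is at level 1 + 2 = 3.
Every consumer has at least one prey at level 2 or below, so none exceeds level 3.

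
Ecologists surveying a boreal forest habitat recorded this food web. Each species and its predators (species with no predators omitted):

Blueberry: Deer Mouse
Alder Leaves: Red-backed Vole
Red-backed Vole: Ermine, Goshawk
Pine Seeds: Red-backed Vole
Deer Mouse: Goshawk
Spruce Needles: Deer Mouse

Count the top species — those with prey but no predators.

Top species (has prey, but nothing eats it): Ermine, Goshawk.
Count: 2.

2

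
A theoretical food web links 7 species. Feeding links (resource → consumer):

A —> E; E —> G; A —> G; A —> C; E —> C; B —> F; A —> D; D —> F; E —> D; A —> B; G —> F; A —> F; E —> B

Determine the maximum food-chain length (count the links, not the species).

3 links

One longest chain: A → E → D → F.
It has 4 species and 3 links.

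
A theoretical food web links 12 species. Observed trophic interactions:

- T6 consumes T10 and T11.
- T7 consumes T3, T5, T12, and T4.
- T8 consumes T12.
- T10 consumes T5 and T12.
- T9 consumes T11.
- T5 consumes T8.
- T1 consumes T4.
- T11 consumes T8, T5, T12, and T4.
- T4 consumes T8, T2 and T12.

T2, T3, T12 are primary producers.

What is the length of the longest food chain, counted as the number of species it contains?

One longest chain: T12 → T8 → T5 → T11 → T9.
It has 5 species and 4 links.

5 species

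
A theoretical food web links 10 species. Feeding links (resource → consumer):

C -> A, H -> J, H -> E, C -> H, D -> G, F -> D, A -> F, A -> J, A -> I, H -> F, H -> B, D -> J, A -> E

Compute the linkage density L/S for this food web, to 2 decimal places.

There are L = 13 links among S = 10 species.
L/S = 13/10 = 1.3000 ≈ 1.30.

L/S = 1.30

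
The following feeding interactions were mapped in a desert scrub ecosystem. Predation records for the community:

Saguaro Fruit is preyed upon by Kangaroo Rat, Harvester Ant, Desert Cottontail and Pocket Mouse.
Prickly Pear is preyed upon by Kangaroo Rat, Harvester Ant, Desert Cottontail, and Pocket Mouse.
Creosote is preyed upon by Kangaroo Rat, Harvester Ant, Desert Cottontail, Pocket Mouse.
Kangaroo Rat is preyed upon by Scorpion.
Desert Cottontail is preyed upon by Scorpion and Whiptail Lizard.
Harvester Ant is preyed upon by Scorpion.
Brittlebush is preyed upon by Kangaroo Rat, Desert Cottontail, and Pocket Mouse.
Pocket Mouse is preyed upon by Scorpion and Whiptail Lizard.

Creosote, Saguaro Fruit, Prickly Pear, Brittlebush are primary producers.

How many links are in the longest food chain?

One longest chain: Creosote → Desert Cottontail → Whiptail Lizard.
It has 3 species and 2 links.

2 links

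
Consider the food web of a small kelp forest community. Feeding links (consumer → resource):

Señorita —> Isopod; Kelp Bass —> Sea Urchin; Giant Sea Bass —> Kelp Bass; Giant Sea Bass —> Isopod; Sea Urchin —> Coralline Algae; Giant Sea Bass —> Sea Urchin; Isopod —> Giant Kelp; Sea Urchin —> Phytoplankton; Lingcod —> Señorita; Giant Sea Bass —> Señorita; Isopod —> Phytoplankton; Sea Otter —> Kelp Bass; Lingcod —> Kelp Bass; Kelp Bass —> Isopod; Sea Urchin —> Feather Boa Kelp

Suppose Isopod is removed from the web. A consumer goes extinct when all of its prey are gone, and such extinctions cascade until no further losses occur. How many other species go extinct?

1

Remove Isopod.
Round 1: Señorita (all prey gone) → extinct.
No further losses. Total secondary extinctions: 1.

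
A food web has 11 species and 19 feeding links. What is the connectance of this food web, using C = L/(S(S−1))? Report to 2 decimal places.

The web has S = 11 species and L = 19 feeding links.
C = L / (S(S−1)) = 19 / 110 = 0.1727 ≈ 0.17.

C = 0.17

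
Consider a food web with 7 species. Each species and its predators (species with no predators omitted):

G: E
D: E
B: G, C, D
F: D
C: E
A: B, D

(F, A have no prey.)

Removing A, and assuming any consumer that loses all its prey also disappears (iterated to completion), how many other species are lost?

3

Remove A.
Round 1: B (all prey gone) → extinct.
Round 2: G (all prey gone), C (all prey gone) → extinct.
No further losses. Total secondary extinctions: 3.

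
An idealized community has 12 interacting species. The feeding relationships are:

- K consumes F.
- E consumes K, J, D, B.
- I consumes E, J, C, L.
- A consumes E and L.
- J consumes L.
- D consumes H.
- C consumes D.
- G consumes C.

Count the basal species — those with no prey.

4

Basal species (no prey listed): B, H, L, F.
Count: 4.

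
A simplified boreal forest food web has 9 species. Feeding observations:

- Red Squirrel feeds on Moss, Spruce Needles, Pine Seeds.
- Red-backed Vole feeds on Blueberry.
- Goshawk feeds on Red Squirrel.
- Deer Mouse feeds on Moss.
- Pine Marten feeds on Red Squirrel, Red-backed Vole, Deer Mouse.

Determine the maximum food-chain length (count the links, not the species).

One longest chain: Moss → Red Squirrel → Goshawk.
It has 3 species and 2 links.

2 links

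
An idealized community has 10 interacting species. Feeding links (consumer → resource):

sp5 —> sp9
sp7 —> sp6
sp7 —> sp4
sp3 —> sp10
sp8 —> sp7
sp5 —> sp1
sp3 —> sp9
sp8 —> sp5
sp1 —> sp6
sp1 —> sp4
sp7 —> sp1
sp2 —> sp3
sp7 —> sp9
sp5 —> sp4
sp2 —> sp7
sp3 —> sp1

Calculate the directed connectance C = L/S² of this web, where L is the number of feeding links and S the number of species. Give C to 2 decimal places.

The web has S = 10 species and L = 16 feeding links.
C = L / S² = 16 / 100 = 0.1600 ≈ 0.16.

C = 0.16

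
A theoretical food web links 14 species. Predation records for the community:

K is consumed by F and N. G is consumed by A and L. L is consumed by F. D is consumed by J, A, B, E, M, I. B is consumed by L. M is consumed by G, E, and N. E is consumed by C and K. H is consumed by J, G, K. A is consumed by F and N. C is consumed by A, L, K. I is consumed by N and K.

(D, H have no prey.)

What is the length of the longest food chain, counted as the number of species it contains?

One longest chain: D → M → E → C → L → F.
It has 6 species and 5 links.

6 species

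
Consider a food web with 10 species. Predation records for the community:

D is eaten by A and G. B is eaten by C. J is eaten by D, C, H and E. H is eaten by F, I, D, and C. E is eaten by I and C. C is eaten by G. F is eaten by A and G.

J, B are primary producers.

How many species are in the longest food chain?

4 species

One longest chain: J → H → F → A.
It has 4 species and 3 links.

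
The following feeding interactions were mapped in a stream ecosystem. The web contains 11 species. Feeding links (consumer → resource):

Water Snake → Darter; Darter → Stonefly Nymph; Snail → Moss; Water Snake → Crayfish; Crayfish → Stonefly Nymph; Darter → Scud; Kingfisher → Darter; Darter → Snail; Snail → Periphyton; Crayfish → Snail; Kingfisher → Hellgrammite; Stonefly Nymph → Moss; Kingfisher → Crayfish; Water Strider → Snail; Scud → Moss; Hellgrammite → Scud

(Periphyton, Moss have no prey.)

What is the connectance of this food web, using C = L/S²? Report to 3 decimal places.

C = 0.132

The web has S = 11 species and L = 16 feeding links.
C = L / S² = 16 / 121 = 0.1322 ≈ 0.132.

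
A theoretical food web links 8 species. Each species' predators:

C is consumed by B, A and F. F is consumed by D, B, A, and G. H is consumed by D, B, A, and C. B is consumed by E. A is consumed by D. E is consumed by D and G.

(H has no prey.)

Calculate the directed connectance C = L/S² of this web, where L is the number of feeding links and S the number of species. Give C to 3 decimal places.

The web has S = 8 species and L = 15 feeding links.
C = L / S² = 15 / 64 = 0.2344 ≈ 0.234.

C = 0.234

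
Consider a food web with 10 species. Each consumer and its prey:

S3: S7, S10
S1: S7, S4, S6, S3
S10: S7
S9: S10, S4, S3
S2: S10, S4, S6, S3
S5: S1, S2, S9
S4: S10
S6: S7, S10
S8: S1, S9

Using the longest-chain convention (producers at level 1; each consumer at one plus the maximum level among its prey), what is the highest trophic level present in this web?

5

Producers (level 1): S7.
S7 → S10 → S4 → S1 → S8 gives S8 level 5.
No species has a prey at level 5, so no species reaches level 6.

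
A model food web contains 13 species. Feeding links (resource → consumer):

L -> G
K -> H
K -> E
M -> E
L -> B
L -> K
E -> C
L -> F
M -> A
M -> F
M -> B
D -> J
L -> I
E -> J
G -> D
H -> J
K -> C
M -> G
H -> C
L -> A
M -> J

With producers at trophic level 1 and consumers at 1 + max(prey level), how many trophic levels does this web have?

4

Producers (level 1): M, L.
M → G → D → J gives J level 4.
No species has a prey at level 4, so no species reaches level 5.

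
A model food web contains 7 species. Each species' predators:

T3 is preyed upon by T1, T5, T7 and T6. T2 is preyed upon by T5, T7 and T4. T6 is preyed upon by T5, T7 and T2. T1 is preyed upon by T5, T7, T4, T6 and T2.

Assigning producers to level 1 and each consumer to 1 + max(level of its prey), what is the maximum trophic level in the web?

5

Producers (level 1): T3.
T3 → T1 → T6 → T2 → T5 gives T5 level 5.
No species has a prey at level 5, so no species reaches level 6.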